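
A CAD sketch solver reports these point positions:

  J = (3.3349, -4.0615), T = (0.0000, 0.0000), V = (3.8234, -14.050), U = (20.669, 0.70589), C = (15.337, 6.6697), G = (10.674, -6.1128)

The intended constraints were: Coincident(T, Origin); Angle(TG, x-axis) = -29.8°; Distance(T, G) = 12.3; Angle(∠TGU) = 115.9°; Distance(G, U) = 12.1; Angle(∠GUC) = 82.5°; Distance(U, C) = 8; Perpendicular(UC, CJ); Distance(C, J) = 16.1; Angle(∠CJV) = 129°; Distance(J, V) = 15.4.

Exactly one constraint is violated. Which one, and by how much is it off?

Distance(J, V) = 15.4 — off by 5.40.

T = (0.00, 0.00) ✓; TG at -29.80° ✓; |TG| = 12.30 ✓; ∠TGU = 115.9° ✓; |GU| = 12.10 ✓; ∠GUC = 82.50° ✓; |UC| = 8.000 ✓; ∠(UC, CJ) = 90.00° ✓; |CJ| = 16.10 ✓; ∠CJV = 129.0° ✓; |JV| = 10.00 ✗.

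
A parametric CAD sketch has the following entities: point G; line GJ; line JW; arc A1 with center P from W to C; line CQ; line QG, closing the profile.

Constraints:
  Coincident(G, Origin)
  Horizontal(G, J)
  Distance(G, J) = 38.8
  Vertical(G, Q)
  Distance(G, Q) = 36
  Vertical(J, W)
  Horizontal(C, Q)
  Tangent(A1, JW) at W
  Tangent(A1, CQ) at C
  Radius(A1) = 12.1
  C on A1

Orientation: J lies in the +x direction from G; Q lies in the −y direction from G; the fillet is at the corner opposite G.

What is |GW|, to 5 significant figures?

45.570

G is at the origin; GJ is horizontal with |GJ| = 38.8 and J on the +x side, so J = (38.800, 0.0000). GQ is vertical with |GQ| = 36.0 and Q on the −y side, so Q = (0.0000, -36.000). The virtual corner opposite G is at (38.800, -36.000). The tangent condition forces PW to be normal to JW and tangency of A1 to CQ means the radius PC is perpendicular to CQ, with radius 12.1, so the center P sits 12.1 in from both sides at P = (26.700, -23.900). That places the tangent points at W = (38.800, -23.900) on JW and C = (26.700, -36.000) on CQ. Then |GW| = |W − G| = 45.570.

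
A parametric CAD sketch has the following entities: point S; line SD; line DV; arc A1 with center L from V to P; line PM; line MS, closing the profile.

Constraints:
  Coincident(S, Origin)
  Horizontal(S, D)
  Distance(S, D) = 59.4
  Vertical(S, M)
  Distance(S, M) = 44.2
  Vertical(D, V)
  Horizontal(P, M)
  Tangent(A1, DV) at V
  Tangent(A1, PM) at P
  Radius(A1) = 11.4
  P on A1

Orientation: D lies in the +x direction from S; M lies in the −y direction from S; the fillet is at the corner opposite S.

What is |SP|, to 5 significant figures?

65.251

S is at the origin; SD is horizontal with |SD| = 59.4 and D on the +x side, so D = (59.400, 0.0000). S and M share the same x with |SM| = 44.2 and M on the −y side, so M = (0.0000, -44.200). The virtual corner opposite S is at (59.400, -44.200). Since A1 is tangent to DV there, LV ⟂ DV and the tangent condition forces LP to be normal to PM, with radius 11.4, so the center L sits 11.4 in from both sides at L = (48.000, -32.800). That places the tangent points at V = (59.400, -32.800) on DV and P = (48.000, -44.200) on PM. Then |SP| = |P − S| = 65.251.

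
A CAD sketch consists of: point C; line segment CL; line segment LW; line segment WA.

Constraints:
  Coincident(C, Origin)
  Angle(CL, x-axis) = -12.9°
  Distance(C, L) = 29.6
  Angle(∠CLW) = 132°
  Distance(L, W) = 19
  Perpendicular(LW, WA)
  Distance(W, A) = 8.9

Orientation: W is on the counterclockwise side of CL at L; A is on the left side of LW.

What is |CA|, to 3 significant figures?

41.0

C is at the origin; CL runs at -12.9° with length 29.6, so L = 29.6·(cos -12.9°, sin -12.9°) = (28.9, -6.61). ∠CLW = 132.0°, so LW runs at -12.9° + (180° − 132.0°) = 35.1° from the x-axis; with |LW| = 19.0, W = L + 19.0·(cos 35.1°, sin 35.1°) = (44.4, 4.32). LW ⟂ WA; with |WA| = 8.9 on the left of LW, A = W + 8.9·(-0.575, 0.818) = (39.3, 11.6). Then |CA| = |A − C| = 41.0.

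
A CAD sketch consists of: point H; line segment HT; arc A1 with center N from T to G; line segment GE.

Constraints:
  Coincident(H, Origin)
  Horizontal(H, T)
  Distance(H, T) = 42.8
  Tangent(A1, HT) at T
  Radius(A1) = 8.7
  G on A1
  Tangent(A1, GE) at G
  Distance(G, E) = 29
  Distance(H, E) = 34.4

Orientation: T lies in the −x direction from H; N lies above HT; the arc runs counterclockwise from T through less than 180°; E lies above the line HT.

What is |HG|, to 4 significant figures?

35.73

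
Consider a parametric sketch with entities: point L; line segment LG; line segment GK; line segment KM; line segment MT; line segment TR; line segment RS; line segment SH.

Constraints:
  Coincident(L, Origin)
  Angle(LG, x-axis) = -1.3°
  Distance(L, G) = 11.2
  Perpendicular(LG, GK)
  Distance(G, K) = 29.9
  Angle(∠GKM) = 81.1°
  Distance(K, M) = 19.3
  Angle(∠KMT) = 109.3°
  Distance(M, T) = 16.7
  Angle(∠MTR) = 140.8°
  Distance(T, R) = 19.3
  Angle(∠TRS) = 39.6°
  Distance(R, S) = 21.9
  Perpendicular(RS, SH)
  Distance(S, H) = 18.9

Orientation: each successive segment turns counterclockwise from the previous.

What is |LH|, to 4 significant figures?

24.59

L is at the origin; LG runs at -1.3° with length 11.2, so G = (11.20, -0.2541). LG ⟂ GK, so GK runs at 88.70°; with |GK| = 29.9, K = (11.88, 29.64). ∠GKM = 81.1° gives KM at -172.4° from the x-axis; with |KM| = 19.3, M = (-7.255, 27.09). ∠KMT = 109.3° gives MT at -101.7° from the x-axis; with |MT| = 16.7, T = (-10.64, 10.73). ∠MTR = 140.8° gives TR at -62.50° from the x-axis; with |TR| = 19.3, R = (-1.730, -6.387). ∠TRS = 39.6° gives RS at 77.90° from the x-axis; with |RS| = 21.9, S = (2.861, 15.03). The perpendicularity gives SH at right angles to RS, so SH runs at 167.9°; with |SH| = 18.9, H = (-15.62, 18.99). Then |LH| = |H − L| = 24.59.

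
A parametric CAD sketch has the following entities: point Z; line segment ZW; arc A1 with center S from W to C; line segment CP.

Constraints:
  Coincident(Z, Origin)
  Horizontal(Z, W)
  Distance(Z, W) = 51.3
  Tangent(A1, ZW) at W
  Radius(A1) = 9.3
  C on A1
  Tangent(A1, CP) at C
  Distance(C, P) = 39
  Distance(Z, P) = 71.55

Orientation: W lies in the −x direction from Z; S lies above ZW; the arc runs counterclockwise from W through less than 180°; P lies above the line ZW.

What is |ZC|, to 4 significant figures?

43.83

Checks: Z = (0.00, 0.00) ✓; |SC| = 9.300 ✓; ∠(SC, CP) = 90.00° ✓; |CP| = 39.00 ✓; |ZP| = 71.55 ✓.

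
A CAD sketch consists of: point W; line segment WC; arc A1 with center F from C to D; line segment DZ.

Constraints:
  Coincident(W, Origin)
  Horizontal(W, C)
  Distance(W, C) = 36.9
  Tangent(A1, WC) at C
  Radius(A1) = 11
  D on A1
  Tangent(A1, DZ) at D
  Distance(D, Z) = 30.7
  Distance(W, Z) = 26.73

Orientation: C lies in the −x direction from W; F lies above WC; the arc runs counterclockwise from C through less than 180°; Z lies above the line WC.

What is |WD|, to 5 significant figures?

29.148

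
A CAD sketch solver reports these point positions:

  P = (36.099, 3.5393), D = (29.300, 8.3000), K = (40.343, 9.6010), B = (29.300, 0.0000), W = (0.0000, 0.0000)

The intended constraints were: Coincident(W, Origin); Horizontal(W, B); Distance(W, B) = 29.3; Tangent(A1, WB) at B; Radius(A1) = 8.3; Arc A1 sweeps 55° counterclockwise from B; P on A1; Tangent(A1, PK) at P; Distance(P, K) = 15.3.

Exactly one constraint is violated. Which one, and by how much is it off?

Distance(P, K) = 15.3 — off by 7.90.

W = (0.00, 0.00) ✓; W.y = 0.00, B.y = 0.00 ✓; |WB| = 29.30 ✓; ∠(DB, BW) = 90.00° ✓; |DB| = 8.300 ✓; bearing(D→P) − bearing(D→B) = 55.00° ✓; |DP| = 8.300 ✓; ∠(DP, PK) = 90.00° ✓; |PK| = 7.400 ✗.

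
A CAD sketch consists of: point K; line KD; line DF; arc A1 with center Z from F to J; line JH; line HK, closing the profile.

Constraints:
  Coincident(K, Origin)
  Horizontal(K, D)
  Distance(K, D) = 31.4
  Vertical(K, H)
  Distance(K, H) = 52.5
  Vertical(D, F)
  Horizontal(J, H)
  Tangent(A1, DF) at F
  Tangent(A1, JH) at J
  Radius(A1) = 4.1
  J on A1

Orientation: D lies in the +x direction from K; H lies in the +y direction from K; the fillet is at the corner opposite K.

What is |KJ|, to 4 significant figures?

59.17

The virtual corner opposite K is at (31.40, 52.50). The tangent condition forces ZF to be normal to DF and tangency of A1 to JH means the radius ZJ is perpendicular to JH, with radius 4.1, so the center Z sits 4.1 in from both sides at Z = (27.30, 48.40). That places the tangent points at F = (31.40, 48.40) on DF and J = (27.30, 52.50) on JH. Then |KJ| = |J − K| = 59.17.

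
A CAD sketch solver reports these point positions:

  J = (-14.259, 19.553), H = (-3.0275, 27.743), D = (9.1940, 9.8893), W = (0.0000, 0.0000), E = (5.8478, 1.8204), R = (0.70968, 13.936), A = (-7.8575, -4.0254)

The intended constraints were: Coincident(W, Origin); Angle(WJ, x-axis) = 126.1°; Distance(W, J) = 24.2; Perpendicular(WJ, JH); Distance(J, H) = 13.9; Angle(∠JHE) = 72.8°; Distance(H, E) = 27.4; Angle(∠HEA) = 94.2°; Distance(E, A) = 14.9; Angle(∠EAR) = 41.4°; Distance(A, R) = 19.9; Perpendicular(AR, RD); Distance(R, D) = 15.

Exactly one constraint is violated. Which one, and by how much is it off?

Distance(R, D) = 15 — off by 5.60.

W = (0.00, 0.00) ✓; WJ at 126.1° ✓; |WJ| = 24.20 ✓; ∠(WJ, JH) = 90.00° ✓; |JH| = 13.90 ✓; ∠JHE = 72.80° ✓; |HE| = 27.40 ✓; ∠HEA = 94.20° ✓; |EA| = 14.90 ✓; ∠EAR = 41.40° ✓; |AR| = 19.90 ✓; ∠(AR, RD) = 90.00° ✓; |RD| = 9.400 ✗.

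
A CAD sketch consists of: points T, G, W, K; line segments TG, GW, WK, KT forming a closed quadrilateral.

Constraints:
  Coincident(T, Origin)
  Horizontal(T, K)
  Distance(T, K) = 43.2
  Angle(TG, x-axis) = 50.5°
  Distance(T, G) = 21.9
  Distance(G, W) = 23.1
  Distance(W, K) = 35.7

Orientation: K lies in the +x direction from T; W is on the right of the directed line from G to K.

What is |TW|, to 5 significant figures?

9.5805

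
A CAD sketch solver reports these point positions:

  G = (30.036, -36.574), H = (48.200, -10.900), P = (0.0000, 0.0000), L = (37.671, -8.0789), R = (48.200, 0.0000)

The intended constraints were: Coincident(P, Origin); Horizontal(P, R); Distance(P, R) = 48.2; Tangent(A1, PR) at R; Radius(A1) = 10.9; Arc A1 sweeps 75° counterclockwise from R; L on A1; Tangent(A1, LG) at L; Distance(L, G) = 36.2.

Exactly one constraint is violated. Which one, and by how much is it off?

Distance(L, G) = 36.2 — off by 6.70.

P = (0.00, 0.00) ✓; P.y = 0.00, R.y = 0.00 ✓; |PR| = 48.20 ✓; ∠(HR, RP) = 90.00° ✓; |HR| = 10.90 ✓; bearing(H→L) − bearing(H→R) = 75.00° ✓; |HL| = 10.90 ✓; ∠(HL, LG) = 90.00° ✓; |LG| = 29.50 ✗.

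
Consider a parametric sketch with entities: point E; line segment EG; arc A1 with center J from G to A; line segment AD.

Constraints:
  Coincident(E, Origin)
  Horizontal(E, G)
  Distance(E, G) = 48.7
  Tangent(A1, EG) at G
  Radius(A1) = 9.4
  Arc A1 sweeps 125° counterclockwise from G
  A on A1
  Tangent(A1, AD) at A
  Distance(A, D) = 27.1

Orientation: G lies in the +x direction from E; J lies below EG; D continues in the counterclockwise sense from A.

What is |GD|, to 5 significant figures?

37.813

E is at the origin; E and G share the same y with |EG| = 48.7 and G on the +x side, so G = (48.700, 0.0000). A1 meets EG tangentially, so JG is at right angles to EG, so J = G + (0, -9.4) = (48.700, -9.4000). On A1, G sits at bearing 90° from J; a 125° counterclockwise sweep puts A at bearing 215°, so A = J + 9.4·(cos 215°, sin 215°) = (41.000, -14.792). Since A1 is tangent to AD there, JA ⟂ AD, so AD runs along (−sin 215°, cos 215°); with |AD| = 27.1, D = (56.544, -36.991). Then |GD| = |D − G| = 37.813.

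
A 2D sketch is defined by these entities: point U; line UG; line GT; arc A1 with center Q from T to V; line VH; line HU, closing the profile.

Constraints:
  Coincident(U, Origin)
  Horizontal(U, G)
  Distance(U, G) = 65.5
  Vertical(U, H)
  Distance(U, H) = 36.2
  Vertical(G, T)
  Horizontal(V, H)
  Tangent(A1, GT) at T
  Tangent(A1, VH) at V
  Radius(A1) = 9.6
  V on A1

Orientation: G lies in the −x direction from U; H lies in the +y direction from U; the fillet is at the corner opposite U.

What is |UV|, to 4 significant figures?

66.60

U is at the origin; UG is horizontal with |UG| = 65.5 and G on the −x side, so G = (-65.50, 0.000). UH is vertical with |UH| = 36.2 and H on the +y side, so H = (0.000, 36.20). The virtual corner opposite U is at (-65.50, 36.20). The tangent condition forces QT to be normal to GT and A1 meets VH tangentially, so QV is at right angles to VH, with radius 9.6, so the center Q sits 9.6 in from both sides at Q = (-55.90, 26.60). That places the tangent points at T = (-65.50, 26.60) on GT and V = (-55.90, 36.20) on VH. Then |UV| = |V − U| = 66.60.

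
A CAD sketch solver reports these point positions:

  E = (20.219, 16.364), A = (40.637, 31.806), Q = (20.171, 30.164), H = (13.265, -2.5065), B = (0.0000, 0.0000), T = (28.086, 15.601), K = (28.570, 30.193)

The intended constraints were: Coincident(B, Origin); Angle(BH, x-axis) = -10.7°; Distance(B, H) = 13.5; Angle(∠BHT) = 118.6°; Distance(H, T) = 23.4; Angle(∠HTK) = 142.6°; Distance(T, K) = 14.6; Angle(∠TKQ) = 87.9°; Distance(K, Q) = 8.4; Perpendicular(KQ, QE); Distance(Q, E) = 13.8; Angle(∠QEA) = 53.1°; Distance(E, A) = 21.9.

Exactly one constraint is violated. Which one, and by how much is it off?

Distance(E, A) = 21.9 — off by 3.70.

B = (0.00, 0.00) ✓; BH at -10.70° ✓; |BH| = 13.50 ✓; ∠BHT = 118.6° ✓; |HT| = 23.40 ✓; ∠HTK = 142.6° ✓; |TK| = 14.60 ✓; ∠TKQ = 87.90° ✓; |KQ| = 8.399 ✓; ∠(KQ, QE) = 90.00° ✓; |QE| = 13.80 ✓; ∠QEA = 53.10° ✓; |EA| = 25.60 ✗.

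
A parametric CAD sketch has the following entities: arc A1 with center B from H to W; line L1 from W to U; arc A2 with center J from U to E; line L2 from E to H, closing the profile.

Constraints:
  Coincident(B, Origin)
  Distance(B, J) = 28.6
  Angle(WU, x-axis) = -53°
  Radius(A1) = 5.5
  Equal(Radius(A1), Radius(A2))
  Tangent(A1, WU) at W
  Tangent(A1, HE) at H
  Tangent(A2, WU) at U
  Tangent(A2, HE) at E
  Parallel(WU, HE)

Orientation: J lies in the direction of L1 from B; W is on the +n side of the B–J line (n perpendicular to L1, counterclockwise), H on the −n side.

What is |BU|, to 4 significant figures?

29.12

The slot axis is L1's direction at -53.0°, so u = (cos -53.0°, sin -53.0°) = (0.6018, -0.7986) and n = (−sin -53.0°, cos -53.0°) = (0.7986, 0.6018). B is at the origin and J lies 28.6 along u from B, so J = 28.6·u = (17.21, -22.84). Tangency of A1 to both parallel lines with radius 5.5 puts W and H at B ± 5.5·n: W = (4.392, 3.310), H = (-4.392, -3.310). Equal radii place U and E the same way about J: U = J + 5.5·n = (21.60, -19.53), E = J − 5.5·n = (12.82, -26.15). Then |BU| = |U − B| = 29.12.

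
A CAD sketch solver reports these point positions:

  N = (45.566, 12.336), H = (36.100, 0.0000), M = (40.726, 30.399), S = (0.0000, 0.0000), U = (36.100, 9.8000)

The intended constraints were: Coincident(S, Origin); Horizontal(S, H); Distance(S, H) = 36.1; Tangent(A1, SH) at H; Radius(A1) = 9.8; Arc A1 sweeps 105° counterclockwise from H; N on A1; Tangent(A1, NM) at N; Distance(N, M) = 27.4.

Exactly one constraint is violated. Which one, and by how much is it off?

Distance(N, M) = 27.4 — off by 8.70.

S = (0.00, 0.00) ✓; S.y = 0.00, H.y = 0.00 ✓; |SH| = 36.10 ✓; ∠(UH, HS) = 90.00° ✓; |UH| = 9.800 ✓; bearing(U→N) − bearing(U→H) = 105.0° ✓; |UN| = 9.800 ✓; ∠(UN, NM) = 90.00° ✓; |NM| = 18.70 ✗.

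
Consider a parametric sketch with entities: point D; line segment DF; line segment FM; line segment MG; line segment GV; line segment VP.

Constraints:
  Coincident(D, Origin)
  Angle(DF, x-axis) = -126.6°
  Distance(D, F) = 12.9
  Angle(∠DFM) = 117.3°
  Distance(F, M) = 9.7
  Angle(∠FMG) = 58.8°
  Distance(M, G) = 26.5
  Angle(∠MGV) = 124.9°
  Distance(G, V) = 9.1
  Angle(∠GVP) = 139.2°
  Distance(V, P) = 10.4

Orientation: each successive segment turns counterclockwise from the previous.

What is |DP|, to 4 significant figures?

16.44

∠MGV = 124.9° gives GV at 112.4° from the x-axis; with |GV| = 9.1, V = (7.425, 11.65). ∠GVP = 139.2° gives VP at 153.2° from the x-axis; with |VP| = 10.4, P = (-1.858, 16.34). Then |DP| = |P − D| = 16.44.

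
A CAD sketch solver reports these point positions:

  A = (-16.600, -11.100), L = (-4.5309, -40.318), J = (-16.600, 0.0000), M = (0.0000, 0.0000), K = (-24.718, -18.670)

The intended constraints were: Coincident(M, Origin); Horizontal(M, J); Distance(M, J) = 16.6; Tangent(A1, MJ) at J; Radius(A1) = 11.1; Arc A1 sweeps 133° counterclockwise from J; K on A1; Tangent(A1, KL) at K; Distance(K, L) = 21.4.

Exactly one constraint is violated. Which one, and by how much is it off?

Distance(K, L) = 21.4 — off by 8.20.

M = (0.00, 0.00) ✓; M.y = 0.00, J.y = 0.00 ✓; |MJ| = 16.60 ✓; ∠(AJ, JM) = 90.00° ✓; |AJ| = 11.10 ✓; bearing(A→K) − bearing(A→J) = 133.0° ✓; |AK| = 11.10 ✓; ∠(AK, KL) = 90.00° ✓; |KL| = 29.60 ✗.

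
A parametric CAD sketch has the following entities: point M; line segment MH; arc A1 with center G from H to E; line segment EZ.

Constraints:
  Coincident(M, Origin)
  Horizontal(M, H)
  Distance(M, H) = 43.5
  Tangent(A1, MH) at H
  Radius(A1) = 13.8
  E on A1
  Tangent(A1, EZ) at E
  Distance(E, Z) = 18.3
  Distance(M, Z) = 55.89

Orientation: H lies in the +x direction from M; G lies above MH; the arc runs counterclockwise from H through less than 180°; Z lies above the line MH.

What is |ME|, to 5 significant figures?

58.606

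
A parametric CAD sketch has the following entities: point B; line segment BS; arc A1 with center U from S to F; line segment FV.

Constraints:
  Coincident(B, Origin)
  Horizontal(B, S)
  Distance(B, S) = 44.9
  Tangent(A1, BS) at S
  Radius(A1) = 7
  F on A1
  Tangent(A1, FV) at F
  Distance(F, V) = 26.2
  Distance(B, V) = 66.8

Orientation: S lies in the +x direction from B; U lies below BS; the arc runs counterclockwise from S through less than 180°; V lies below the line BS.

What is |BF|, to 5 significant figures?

42.081

Checks: |UF| = 7.000 ✓; ∠(UF, FV) = 90.00° ✓; |FV| = 26.20 ✓; |BV| = 66.80 ✓.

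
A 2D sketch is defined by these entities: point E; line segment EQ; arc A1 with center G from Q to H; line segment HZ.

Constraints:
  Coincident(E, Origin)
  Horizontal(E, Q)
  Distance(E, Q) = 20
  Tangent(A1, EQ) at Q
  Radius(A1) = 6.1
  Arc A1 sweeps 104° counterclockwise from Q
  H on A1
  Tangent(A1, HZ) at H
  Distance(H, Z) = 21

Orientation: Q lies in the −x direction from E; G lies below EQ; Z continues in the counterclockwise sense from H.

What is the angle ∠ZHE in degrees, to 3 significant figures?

92.3°

E is at the origin; E and Q share the same y with |EQ| = 20.0 and Q on the −x side, so Q = (-20.0, 0.00). Since A1 is tangent to EQ there, GQ ⟂ EQ, so G = Q + (0, -6.1) = (-20.0, -6.10). On A1, Q sits at bearing 90° from G; a 104° counterclockwise sweep puts H at bearing 194°, so H = G + 6.1·(cos 194°, sin 194°) = (-25.9, -7.58). A1 meets HZ tangentially, so GH is at right angles to HZ, so HZ runs along (−sin 194°, cos 194°); with |HZ| = 21.0, Z = (-20.8, -28.0). Then cos ∠ZHE = HZ·HE / (|HZ||HE|), giving 92.3°.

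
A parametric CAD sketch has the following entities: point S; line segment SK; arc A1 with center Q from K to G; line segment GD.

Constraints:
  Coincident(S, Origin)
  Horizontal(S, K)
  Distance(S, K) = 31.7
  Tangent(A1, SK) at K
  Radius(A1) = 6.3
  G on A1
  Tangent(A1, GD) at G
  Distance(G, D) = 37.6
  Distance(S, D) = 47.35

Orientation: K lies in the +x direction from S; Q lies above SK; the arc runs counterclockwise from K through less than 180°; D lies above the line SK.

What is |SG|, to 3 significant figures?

38.4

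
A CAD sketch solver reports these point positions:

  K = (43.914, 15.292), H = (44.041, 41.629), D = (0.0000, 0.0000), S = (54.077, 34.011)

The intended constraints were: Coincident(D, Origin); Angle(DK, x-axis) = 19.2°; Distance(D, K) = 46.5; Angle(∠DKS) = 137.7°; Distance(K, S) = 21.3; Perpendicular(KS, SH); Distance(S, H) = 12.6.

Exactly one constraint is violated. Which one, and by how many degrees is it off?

Perpendicular(KS, SH) — off by 8.70°.

D = (0.00, 0.00) ✓; DK at 19.20° ✓; |DK| = 46.50 ✓; ∠DKS = 137.7° ✓; |KS| = 21.30 ✓; ∠(KS, SH) = 81.30° ✗; |SH| = 12.60 ✓.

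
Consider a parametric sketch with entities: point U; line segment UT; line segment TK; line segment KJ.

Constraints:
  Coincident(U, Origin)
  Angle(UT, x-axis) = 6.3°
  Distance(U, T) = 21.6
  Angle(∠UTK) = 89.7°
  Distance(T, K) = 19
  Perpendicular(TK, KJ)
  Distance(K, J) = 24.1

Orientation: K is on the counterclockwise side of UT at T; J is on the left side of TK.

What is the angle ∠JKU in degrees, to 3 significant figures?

41.2°

∠UTK = 89.7°, so TK runs at 6.3° + (180° − 89.7°) = 96.6° from the x-axis; with |TK| = 19.0, K = T + 19.0·(cos 96.6°, sin 96.6°) = (19.3, 21.2). The perpendicularity gives KJ at right angles to TK; with |KJ| = 24.1 on the left of TK, J = K + 24.1·(-0.993, -0.115) = (-4.65, 18.5). Then cos ∠JKU = KJ·KU / (|KJ||KU|), giving 41.2°.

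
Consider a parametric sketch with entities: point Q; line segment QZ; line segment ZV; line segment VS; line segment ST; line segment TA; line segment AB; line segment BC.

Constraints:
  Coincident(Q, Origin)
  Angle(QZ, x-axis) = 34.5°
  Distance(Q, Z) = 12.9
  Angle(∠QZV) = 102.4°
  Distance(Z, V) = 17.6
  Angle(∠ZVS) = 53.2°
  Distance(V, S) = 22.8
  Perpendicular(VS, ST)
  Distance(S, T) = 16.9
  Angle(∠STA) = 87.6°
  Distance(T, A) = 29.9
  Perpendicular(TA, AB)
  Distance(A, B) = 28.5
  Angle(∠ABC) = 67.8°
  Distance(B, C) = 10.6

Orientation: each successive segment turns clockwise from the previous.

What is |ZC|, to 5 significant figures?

23.508

TA is perpendicular to AB, so AB runs at -82.300°; with |AB| = 28.5, B = (31.521, -16.316). ∠ABC = 67.8° gives BC at 165.50° from the x-axis; with |BC| = 10.6, C = (21.258, -13.662). Then |ZC| = |C − Z| = 23.508.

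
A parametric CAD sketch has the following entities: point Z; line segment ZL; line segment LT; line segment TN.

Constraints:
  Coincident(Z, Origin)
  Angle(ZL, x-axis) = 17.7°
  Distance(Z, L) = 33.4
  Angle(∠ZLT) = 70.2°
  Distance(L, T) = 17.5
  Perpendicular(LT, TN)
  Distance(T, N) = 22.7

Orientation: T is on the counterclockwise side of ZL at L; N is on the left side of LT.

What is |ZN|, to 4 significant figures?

10.70

Z is at the origin; ZL runs at 17.7° with length 33.4, so L = 33.4·(cos 17.7°, sin 17.7°) = (31.82, 10.15). ∠ZLT = 70.2°, so LT runs at 17.7° + (180° − 70.2°) = 127.5° from the x-axis; with |LT| = 17.5, T = L + 17.5·(cos 127.5°, sin 127.5°) = (21.17, 24.04). LT is perpendicular to TN; with |TN| = 22.7 on the left of LT, N = T + 22.7·(-0.7934, -0.6088) = (3.156, 10.22). Then |ZN| = |N − Z| = 10.70.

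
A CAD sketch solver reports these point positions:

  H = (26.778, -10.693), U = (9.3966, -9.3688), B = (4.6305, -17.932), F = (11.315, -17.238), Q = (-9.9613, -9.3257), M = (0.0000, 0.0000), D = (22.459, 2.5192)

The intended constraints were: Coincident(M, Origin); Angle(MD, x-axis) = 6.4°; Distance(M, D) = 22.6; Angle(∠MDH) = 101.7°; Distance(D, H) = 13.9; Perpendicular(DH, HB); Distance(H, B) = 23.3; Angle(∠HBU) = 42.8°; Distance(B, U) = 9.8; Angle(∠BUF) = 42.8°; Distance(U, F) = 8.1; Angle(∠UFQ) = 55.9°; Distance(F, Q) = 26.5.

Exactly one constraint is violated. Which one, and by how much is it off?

Distance(F, Q) = 26.5 — off by 3.80.

M = (0.00, 0.00) ✓; MD at 6.400° ✓; |MD| = 22.60 ✓; ∠MDH = 101.7° ✓; |DH| = 13.90 ✓; ∠(DH, HB) = 90.00° ✓; |HB| = 23.30 ✓; ∠HBU = 42.80° ✓; |BU| = 9.800 ✓; ∠BUF = 42.80° ✓; |UF| = 8.100 ✓; ∠UFQ = 55.90° ✓; |FQ| = 22.70 ✗.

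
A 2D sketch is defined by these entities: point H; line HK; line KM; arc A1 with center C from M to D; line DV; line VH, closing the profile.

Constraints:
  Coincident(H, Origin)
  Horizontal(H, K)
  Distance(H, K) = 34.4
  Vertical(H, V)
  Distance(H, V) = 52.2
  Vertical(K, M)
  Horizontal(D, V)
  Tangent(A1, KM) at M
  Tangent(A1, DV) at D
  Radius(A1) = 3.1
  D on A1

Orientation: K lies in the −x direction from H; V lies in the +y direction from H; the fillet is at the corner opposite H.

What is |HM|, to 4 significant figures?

59.95

The virtual corner opposite H is at (-34.40, 52.20). The tangent condition forces CM to be normal to KM and tangency of A1 to DV means the radius CD is perpendicular to DV, with radius 3.1, so the center C sits 3.1 in from both sides at C = (-31.30, 49.10). That places the tangent points at M = (-34.40, 49.10) on KM and D = (-31.30, 52.20) on DV. Then |HM| = |M − H| = 59.95.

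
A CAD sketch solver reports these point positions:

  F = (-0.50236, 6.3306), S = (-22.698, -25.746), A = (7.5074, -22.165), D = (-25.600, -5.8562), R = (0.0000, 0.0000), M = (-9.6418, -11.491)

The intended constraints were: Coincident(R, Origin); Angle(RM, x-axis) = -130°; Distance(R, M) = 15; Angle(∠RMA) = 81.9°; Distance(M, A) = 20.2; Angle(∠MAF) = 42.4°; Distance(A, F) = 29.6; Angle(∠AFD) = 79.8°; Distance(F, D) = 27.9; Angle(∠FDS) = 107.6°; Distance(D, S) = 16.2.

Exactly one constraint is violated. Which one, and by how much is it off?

Distance(D, S) = 16.2 — off by 3.90.

R = (0.00, 0.00) ✓; RM at -130.0° ✓; |RM| = 15.00 ✓; ∠RMA = 81.90° ✓; |MA| = 20.20 ✓; ∠MAF = 42.40° ✓; |AF| = 29.60 ✓; ∠AFD = 79.80° ✓; |FD| = 27.90 ✓; ∠FDS = 107.6° ✓; |DS| = 20.10 ✗.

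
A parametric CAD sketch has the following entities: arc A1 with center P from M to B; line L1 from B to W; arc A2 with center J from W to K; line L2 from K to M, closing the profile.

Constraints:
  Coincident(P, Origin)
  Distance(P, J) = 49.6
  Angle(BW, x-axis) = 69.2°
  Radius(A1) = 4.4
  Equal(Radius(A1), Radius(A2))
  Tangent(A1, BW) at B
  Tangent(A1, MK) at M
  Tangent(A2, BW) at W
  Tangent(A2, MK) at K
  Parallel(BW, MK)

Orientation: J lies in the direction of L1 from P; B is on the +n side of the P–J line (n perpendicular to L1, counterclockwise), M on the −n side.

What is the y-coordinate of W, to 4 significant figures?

47.93

The slot axis is L1's direction at 69.2°, so u = (cos 69.2°, sin 69.2°) = (0.3551, 0.9348) and n = (−sin 69.2°, cos 69.2°) = (-0.9348, 0.3551). P is at the origin and J lies 49.6 along u from P, so J = 49.6·u = (17.61, 46.37). Tangency of A1 to both parallel lines with radius 4.4 puts B and M at P ± 4.4·n: B = (-4.113, 1.562), M = (4.113, -1.562). Equal radii place W and K the same way about J: W = J + 4.4·n = (13.50, 47.93), K = J − 4.4·n = (21.73, 44.80). So W.y = 47.93.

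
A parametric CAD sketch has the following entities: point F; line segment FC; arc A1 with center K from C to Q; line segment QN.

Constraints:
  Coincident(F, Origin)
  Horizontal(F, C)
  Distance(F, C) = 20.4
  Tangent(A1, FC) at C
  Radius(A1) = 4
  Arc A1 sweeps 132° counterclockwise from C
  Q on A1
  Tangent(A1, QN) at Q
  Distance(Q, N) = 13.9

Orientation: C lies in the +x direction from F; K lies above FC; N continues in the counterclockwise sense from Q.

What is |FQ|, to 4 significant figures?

24.31

F is at the origin; FC is horizontal with |FC| = 20.4 and C on the +x side, so C = (20.40, 0.000). The tangent condition forces KC to be normal to FC, so K = C + (0, 4) = (20.40, 4.000). On A1, C sits at bearing -90° from K; a 132° counterclockwise sweep puts Q at bearing 42°, so Q = K + 4.0·(cos 42°, sin 42°) = (23.37, 6.677). Then |FQ| = |Q − F| = 24.31.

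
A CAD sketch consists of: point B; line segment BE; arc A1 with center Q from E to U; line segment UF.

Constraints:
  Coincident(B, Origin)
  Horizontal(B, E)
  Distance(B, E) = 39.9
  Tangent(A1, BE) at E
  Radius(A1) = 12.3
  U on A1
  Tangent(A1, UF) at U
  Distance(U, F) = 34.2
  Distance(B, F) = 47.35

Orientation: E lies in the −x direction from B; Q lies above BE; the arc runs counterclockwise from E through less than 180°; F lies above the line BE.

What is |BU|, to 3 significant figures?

29.5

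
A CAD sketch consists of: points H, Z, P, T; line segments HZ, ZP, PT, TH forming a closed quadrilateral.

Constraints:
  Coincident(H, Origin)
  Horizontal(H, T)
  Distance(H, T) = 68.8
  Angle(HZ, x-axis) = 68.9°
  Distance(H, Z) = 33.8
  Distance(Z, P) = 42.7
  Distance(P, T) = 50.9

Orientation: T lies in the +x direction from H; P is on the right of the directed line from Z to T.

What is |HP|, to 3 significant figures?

21.8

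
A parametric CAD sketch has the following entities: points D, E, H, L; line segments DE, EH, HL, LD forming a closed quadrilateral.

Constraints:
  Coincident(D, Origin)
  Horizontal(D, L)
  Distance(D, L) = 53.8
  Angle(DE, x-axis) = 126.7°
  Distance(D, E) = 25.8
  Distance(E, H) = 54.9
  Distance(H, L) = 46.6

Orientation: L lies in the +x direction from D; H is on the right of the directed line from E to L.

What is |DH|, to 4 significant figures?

29.19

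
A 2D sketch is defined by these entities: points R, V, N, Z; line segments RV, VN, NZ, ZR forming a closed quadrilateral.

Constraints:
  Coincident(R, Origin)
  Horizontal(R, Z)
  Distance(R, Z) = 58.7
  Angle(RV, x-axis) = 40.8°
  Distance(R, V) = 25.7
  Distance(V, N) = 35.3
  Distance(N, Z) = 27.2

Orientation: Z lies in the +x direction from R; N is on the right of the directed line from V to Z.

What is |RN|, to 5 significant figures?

38.559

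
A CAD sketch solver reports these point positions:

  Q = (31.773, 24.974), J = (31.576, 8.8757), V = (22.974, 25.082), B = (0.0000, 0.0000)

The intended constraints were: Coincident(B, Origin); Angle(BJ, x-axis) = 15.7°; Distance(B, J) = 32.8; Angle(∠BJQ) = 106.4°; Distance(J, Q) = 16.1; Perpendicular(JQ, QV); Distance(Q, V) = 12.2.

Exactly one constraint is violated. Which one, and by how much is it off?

Distance(Q, V) = 12.2 — off by 3.40.

B = (0.00, 0.00) ✓; BJ at 15.70° ✓; |BJ| = 32.80 ✓; ∠BJQ = 106.4° ✓; |JQ| = 16.10 ✓; ∠(JQ, QV) = 90.00° ✓; |QV| = 8.800 ✗.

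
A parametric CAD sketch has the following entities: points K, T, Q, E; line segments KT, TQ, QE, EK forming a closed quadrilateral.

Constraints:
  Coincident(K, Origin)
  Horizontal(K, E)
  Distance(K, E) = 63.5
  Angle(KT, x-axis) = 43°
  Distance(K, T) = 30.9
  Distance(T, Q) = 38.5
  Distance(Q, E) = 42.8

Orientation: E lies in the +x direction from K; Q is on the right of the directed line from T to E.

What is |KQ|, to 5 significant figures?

29.951

Checks: |TQ| = 38.50 ✓; |QE| = 42.80 ✓.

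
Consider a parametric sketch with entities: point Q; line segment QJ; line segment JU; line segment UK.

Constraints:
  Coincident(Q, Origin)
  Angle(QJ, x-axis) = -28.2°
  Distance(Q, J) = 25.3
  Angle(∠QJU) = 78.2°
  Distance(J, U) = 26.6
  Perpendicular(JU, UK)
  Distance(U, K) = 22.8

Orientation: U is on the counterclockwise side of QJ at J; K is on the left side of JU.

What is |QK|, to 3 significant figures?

21.5

Q is at the origin; QJ runs at -28.2° with length 25.3, so J = 25.3·(cos -28.2°, sin -28.2°) = (22.3, -12.0). ∠QJU = 78.2°, so JU runs at -28.2° + (180° − 78.2°) = 73.6° from the x-axis; with |JU| = 26.6, U = J + 26.6·(cos 73.6°, sin 73.6°) = (29.8, 13.6). JU is perpendicular to UK; with |UK| = 22.8 on the left of JU, K = U + 22.8·(-0.959, 0.282) = (7.93, 20.0). Then |QK| = |K − Q| = 21.5.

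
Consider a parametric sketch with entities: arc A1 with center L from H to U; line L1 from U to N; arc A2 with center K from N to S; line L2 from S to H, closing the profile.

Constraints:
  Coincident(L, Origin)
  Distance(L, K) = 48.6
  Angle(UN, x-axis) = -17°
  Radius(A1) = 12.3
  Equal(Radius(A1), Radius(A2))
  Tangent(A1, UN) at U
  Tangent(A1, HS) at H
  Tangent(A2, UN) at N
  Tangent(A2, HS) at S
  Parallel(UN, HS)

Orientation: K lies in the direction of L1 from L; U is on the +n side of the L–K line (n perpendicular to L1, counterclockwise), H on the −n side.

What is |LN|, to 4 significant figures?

50.13

Tangency of A1 to both parallel lines with radius 12.3 puts U and H at L ± 12.3·n: U = (3.596, 11.76), H = (-3.596, -11.76). Equal radii place N and S the same way about K: N = K + 12.3·n = (50.07, -2.447), S = K − 12.3·n = (42.88, -25.97). Then |LN| = |N − L| = 50.13.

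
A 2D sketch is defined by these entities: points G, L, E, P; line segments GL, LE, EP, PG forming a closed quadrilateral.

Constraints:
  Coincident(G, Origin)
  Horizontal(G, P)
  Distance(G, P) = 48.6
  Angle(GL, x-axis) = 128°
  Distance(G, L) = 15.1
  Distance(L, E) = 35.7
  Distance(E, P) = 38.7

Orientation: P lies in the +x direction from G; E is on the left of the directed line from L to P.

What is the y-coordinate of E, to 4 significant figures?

28.43

Checks: |LE| = 35.70 ✓; |EP| = 38.70 ✓.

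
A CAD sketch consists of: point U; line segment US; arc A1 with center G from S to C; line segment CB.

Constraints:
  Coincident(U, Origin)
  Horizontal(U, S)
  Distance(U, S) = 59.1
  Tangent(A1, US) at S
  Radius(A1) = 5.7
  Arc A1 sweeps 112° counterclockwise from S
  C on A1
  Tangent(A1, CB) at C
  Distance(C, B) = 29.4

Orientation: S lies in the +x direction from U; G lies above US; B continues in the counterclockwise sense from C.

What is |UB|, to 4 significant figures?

63.88

U is at the origin; US is horizontal with |US| = 59.1 and S on the +x side, so S = (59.10, 0.000). Tangency of A1 to US means the radius GS is perpendicular to US, so G = S + (0, 5.7) = (59.10, 5.700). On A1, S sits at bearing -90° from G; a 112° counterclockwise sweep puts C at bearing 22°, so C = G + 5.7·(cos 22°, sin 22°) = (64.38, 7.835). Since A1 is tangent to CB there, GC ⟂ CB, so CB runs along (−sin 22°, cos 22°); with |CB| = 29.4, B = (53.37, 35.09). Then |UB| = |B − U| = 63.88.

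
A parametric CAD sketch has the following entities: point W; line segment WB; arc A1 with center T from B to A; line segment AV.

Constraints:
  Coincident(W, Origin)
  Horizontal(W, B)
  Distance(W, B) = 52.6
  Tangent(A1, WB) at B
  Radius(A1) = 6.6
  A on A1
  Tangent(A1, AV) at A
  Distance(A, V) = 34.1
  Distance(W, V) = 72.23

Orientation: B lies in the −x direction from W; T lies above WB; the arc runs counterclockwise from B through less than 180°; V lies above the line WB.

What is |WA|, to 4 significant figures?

47.41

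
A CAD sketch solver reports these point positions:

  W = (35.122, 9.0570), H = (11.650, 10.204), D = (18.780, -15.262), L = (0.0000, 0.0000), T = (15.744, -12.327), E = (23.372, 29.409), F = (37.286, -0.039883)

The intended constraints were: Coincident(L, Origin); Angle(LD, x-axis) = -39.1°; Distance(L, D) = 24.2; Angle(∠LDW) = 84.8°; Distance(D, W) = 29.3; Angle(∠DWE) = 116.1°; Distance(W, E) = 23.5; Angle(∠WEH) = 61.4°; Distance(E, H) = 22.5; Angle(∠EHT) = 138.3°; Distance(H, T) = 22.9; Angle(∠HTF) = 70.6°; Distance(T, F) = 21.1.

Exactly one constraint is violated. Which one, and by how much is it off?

Distance(T, F) = 21.1 — off by 3.70.

L = (0.00, 0.00) ✓; LD at -39.10° ✓; |LD| = 24.20 ✓; ∠LDW = 84.80° ✓; |DW| = 29.30 ✓; ∠DWE = 116.1° ✓; |WE| = 23.50 ✓; ∠WEH = 61.40° ✓; |EH| = 22.50 ✓; ∠EHT = 138.3° ✓; |HT| = 22.90 ✓; ∠HTF = 70.60° ✓; |TF| = 24.80 ✗.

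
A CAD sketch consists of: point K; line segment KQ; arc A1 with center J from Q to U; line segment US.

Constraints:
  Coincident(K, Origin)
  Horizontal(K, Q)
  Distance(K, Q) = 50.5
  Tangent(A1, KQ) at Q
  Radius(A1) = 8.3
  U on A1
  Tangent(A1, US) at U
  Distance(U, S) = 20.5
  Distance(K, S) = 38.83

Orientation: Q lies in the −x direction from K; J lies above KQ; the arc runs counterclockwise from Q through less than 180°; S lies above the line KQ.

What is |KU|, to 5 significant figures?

43.655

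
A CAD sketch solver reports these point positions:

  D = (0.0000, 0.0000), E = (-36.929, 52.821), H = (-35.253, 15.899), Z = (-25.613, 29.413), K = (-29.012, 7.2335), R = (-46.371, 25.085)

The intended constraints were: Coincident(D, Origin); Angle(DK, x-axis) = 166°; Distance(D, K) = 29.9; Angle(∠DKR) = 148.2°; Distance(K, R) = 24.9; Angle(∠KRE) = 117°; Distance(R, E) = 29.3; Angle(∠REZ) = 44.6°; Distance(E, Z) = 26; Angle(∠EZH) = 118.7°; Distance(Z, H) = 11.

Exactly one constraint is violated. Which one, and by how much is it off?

Distance(Z, H) = 11 — off by 5.60.

D = (0.00, 0.00) ✓; DK at 166.0° ✓; |DK| = 29.90 ✓; ∠DKR = 148.2° ✓; |KR| = 24.90 ✓; ∠KRE = 117.0° ✓; |RE| = 29.30 ✓; ∠REZ = 44.60° ✓; |EZ| = 26.00 ✓; ∠EZH = 118.7° ✓; |ZH| = 16.60 ✗.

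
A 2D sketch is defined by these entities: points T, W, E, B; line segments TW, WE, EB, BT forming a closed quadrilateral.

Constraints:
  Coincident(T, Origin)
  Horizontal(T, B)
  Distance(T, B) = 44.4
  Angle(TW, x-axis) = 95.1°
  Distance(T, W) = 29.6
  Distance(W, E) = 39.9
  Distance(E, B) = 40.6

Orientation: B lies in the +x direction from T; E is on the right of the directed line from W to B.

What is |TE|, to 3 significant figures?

10.9

T is at the origin; TB is horizontal with |TB| = 44.4 and B in +x, so B = (44.4, 0). TW runs at 95.1° with |TW| = 29.6, so W = (-2.63, 29.5). E is determined by |WE| = 39.9 and |EB| = 40.6 together: it lies at the intersection of circle(W, 39.9) and circle(B, 40.6). With |WB| = 55.5, the foot of the radical line on WB is 27.2 from W and the perpendicular offset is √(39.9² − 27.2²) = 29.1. Taking the right-of-WB solution: E = (4.97, -9.69).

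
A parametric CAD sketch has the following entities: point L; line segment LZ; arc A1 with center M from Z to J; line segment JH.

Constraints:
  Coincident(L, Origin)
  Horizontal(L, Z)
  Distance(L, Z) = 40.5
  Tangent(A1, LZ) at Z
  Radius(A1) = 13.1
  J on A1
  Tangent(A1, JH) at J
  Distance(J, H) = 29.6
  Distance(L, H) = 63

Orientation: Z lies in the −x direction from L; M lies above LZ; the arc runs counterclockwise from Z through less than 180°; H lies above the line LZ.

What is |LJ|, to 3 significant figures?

35.1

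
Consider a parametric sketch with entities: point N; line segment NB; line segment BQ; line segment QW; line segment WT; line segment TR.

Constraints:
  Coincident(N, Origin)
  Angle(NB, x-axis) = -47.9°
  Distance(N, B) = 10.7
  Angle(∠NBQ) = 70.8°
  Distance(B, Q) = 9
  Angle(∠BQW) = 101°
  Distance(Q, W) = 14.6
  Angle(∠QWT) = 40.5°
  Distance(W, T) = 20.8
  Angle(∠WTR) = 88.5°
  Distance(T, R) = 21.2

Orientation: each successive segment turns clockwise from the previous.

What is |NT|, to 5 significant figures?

11.842

N is at the origin; NB runs at -47.9° with length 10.7, so B = (7.1736, -7.9391). ∠NBQ = 70.8° gives BQ at -157.10° from the x-axis; with |BQ| = 9.0, Q = (-1.1171, -11.441). ∠BQW = 101.0° gives QW at 123.90° from the x-axis; with |QW| = 14.6, W = (-9.2602, 0.67692). ∠QWT = 40.5° gives WT at -15.600° from the x-axis; with |WT| = 20.8, T = (10.774, -4.9166). Then |NT| = |T − N| = 11.842.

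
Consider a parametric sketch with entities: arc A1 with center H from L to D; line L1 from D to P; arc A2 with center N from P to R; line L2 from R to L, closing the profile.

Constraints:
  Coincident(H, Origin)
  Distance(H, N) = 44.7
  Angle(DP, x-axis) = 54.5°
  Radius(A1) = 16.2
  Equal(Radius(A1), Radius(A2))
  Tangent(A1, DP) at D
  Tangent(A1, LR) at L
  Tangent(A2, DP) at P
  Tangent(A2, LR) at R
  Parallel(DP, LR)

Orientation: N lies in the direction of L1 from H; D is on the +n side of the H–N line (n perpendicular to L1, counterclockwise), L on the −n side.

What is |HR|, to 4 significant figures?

47.55

Tangency of A1 to both parallel lines with radius 16.2 puts D and L at H ± 16.2·n: D = (-13.19, 9.407), L = (13.19, -9.407). Equal radii place P and R the same way about N: P = N + 16.2·n = (12.77, 45.80), R = N − 16.2·n = (39.15, 26.98). Then |HR| = |R − H| = 47.55.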